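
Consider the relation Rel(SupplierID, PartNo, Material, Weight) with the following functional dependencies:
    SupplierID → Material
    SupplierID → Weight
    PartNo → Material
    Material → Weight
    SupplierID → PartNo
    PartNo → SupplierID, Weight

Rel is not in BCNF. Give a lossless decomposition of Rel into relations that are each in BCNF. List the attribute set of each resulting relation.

{Material, PartNo, SupplierID}; {Material, Weight}

Candidate keys of the original relation: {PartNo}, {SupplierID}.
Within {Material, PartNo, SupplierID, Weight}: {Material}⁺ ∩ {Material, PartNo, SupplierID, Weight} = {Material, Weight}, not the whole set, so Material → Weight violates BCNF; decompose into {Material, Weight} and {Material, PartNo, SupplierID}.
{Material, Weight} has no BCNF violation.
{Material, PartNo, SupplierID} has no BCNF violation.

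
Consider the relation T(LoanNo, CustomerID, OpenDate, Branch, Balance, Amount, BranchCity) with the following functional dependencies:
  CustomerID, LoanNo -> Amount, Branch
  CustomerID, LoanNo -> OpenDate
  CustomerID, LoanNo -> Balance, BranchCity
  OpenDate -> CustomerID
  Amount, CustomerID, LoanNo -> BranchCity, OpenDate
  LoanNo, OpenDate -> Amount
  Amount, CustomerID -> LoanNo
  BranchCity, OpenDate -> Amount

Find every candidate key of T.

{Amount, CustomerID}, {Amount, OpenDate}, {BranchCity, OpenDate}, {CustomerID, LoanNo}, {LoanNo, OpenDate}

{Amount, CustomerID}⁺ = {Amount, Balance, Branch, BranchCity, CustomerID, LoanNo, OpenDate}, which is every attribute, so {Amount, CustomerID} is a candidate key.
{Amount, OpenDate}⁺ = {Amount, Balance, Branch, BranchCity, CustomerID, LoanNo, OpenDate}, which is every attribute, so {Amount, OpenDate} is a candidate key.
{BranchCity, OpenDate}⁺ = {Amount, Balance, Branch, BranchCity, CustomerID, LoanNo, OpenDate}, which is every attribute, so {BranchCity, OpenDate} is a candidate key.
{CustomerID, LoanNo}⁺ = {Amount, Balance, Branch, BranchCity, CustomerID, LoanNo, OpenDate}, which is every attribute, so {CustomerID, LoanNo} is a candidate key.
{LoanNo, OpenDate}⁺ = {Amount, Balance, Branch, BranchCity, CustomerID, LoanNo, OpenDate}, which is every attribute, so {LoanNo, OpenDate} is a candidate key.
Any other superkey properly contains one of these, so there are no further candidate keys.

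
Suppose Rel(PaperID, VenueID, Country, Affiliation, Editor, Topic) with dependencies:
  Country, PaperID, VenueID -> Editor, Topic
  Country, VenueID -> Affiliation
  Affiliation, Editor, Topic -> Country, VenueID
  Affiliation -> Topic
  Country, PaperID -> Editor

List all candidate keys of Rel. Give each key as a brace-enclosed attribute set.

{Affiliation, Country, PaperID}, {Affiliation, Editor, PaperID}, {Country, PaperID, VenueID}

Attributes never on any right-hand side: {PaperID} — every candidate key must contain it.
{Affiliation, Country, PaperID} is a candidate key since {Affiliation, Country, PaperID}⁺ = {Affiliation, Country, Editor, PaperID, Topic, VenueID} covers every attribute.
{Affiliation, Editor, PaperID} is a candidate key since {Affiliation, Editor, PaperID}⁺ = {Affiliation, Country, Editor, PaperID, Topic, VenueID} covers every attribute.
{Country, PaperID, VenueID} is a candidate key since {Country, PaperID, VenueID}⁺ = {Affiliation, Country, Editor, PaperID, Topic, VenueID} covers every attribute.
These are minimal and exhaustive — every other superkey contains one of them.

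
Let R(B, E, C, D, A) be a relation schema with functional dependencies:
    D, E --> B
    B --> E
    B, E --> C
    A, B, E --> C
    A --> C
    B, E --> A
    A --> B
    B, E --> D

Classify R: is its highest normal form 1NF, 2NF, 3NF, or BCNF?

Candidate keys: {A}, {B}, {D, E}. Prime attributes: {A, B, D, E}.
Each dependency's left side is a superkey — BCNF holds.

BCNF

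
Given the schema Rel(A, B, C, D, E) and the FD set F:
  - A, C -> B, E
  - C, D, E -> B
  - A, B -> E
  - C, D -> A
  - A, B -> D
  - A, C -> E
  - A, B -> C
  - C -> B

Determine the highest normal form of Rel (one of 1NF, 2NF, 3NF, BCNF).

3NF

Candidate keys: {A, B}, {A, C}, {C, D}. Prime attributes: {A, B, C, D}.
For C -> B we have {C}⁺ = {B, C}; {C} is not a superkey, so BCNF fails.
Since {B} ⊆ prime attributes and every other non-superkey FD also has a prime right side, the schema is in 3NF.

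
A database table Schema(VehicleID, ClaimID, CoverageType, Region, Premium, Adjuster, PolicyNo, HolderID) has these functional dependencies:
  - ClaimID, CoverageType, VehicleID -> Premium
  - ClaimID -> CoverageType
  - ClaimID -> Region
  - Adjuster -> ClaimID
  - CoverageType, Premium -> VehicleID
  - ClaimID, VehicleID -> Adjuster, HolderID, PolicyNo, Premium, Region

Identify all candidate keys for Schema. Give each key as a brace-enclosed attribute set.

{Adjuster, Premium}, {Adjuster, VehicleID}, {ClaimID, Premium}, {ClaimID, VehicleID}

{Adjuster, Premium}⁺ = {Adjuster, ClaimID, CoverageType, HolderID, PolicyNo, Premium, Region, VehicleID}, which is every attribute, so {Adjuster, Premium} is a candidate key.
{Adjuster, VehicleID}⁺ = {Adjuster, ClaimID, CoverageType, HolderID, PolicyNo, Premium, Region, VehicleID}, which is every attribute, so {Adjuster, VehicleID} is a candidate key.
{ClaimID, Premium}⁺ = {Adjuster, ClaimID, CoverageType, HolderID, PolicyNo, Premium, Region, VehicleID}, which is every attribute, so {ClaimID, Premium} is a candidate key.
{ClaimID, VehicleID}⁺ = {Adjuster, ClaimID, CoverageType, HolderID, PolicyNo, Premium, Region, VehicleID}, which is every attribute, so {ClaimID, VehicleID} is a candidate key.
No proper subset of any of these is a key, and no other minimal superkey exists.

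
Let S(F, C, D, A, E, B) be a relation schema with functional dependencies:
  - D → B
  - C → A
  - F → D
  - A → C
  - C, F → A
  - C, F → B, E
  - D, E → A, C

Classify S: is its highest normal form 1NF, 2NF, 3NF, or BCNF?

Candidate keys: {A, F}, {C, F}, {E, F}. Prime attributes: {A, C, E, F}.
D → B: {D}⁺ = {B, D}, which is not all of the attributes, so the left side is not a superkey — BCNF is violated.
Because {B} is non-prime and the left side of D → B is not a superkey, the relation is not in 3NF.
The proper key subset {F} of {A, F} determines non-prime {B, D}, so the relation is not even in 2NF.

1NF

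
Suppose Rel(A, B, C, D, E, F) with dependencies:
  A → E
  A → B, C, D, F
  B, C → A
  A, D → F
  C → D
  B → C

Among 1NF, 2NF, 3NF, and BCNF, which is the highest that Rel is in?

2NF

Candidate keys: {A}, {B}. Prime attributes: {A, B}.
For C → D we have {C}⁺ = {C, D}; {C} is not a superkey, so BCNF fails.
C → D has non-prime {D} on the right and a non-superkey on the left, so 3NF fails.
All keys have size 1, which rules out partial dependencies — 2NF is satisfied.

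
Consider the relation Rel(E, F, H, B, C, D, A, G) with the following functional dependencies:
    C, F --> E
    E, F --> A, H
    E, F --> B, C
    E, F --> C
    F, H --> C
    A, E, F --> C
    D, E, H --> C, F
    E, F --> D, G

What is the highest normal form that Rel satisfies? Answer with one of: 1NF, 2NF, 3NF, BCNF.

Candidate keys: {C, F}, {D, E, H}, {E, F}, {F, H}. Prime attributes: {C, D, E, F, H}.
The left-hand side of every FD is a superkey, so BCNF is satisfied.

BCNF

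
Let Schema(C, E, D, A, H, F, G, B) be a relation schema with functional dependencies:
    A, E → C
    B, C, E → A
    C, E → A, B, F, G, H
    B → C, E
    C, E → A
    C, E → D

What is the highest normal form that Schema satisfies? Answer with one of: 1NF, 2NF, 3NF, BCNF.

BCNF

Candidate keys: {A, E}, {B}, {C, E}. Prime attributes: {A, B, C, E}.
The left-hand side of every FD is a superkey, so BCNF is satisfied.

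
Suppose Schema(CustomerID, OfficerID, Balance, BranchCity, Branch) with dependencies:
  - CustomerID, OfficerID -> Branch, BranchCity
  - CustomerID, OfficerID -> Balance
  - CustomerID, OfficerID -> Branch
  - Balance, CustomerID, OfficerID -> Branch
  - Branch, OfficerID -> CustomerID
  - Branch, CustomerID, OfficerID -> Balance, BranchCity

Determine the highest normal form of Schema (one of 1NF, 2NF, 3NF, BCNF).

Candidate keys: {Branch, OfficerID}, {CustomerID, OfficerID}. Prime attributes: {Branch, CustomerID, OfficerID}.
Every FD has a superkey on the left, so the relation is in BCNF.

BCNF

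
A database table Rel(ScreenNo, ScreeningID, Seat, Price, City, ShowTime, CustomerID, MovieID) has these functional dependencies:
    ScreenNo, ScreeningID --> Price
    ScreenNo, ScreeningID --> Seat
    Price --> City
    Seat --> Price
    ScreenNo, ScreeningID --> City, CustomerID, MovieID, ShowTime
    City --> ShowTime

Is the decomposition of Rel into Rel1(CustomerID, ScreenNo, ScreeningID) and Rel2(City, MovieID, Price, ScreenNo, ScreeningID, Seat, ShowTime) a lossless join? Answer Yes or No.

Rel1 ∩ Rel2 = {ScreenNo, ScreeningID}; its closure under F is {City, CustomerID, MovieID, Price, ScreenNo, ScreeningID, Seat, ShowTime}.
Rel1 is contained in that closure, so Rel1 ∩ Rel2 --> Rel1 holds and the join is lossless.

Yes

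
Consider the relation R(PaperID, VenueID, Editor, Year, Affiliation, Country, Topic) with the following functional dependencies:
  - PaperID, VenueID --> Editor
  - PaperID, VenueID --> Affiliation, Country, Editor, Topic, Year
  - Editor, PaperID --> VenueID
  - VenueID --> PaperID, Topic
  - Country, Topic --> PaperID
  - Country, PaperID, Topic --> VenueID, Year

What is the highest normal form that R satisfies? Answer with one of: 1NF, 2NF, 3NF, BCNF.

BCNF

Candidate keys: {Country, Topic}, {Editor, PaperID}, {VenueID}. Prime attributes: {Country, Editor, PaperID, Topic, VenueID}.
The left-hand side of every FD is a superkey, so BCNF is satisfied.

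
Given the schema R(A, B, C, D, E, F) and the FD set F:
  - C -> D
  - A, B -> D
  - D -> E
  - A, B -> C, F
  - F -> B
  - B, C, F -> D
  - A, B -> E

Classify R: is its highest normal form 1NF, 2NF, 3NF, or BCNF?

Candidate keys: {A, B}, {A, F}. Prime attributes: {A, B, F}.
C -> D breaks BCNF: {C}⁺ = {C, D, E}, so {C} is not a superkey.
C -> D has non-prime {D} on the right and a non-superkey on the left, so 3NF fails.
No proper subset of a key has a non-prime attribute in its closure, so there is no partial dependency; 2NF holds.

2NF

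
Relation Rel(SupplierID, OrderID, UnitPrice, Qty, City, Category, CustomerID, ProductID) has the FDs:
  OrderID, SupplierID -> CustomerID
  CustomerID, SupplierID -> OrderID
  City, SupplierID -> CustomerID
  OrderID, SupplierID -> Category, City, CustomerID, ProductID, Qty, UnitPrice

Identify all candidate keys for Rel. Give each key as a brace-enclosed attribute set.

No FD produces {SupplierID}, so it must be in every candidate key.
Closure of {City, SupplierID} is {Category, City, CustomerID, OrderID, ProductID, Qty, SupplierID, UnitPrice}, the whole schema; {City, SupplierID} is a candidate key.
Closure of {CustomerID, SupplierID} is {Category, City, CustomerID, OrderID, ProductID, Qty, SupplierID, UnitPrice}, the whole schema; {CustomerID, SupplierID} is a candidate key.
Closure of {OrderID, SupplierID} is {Category, City, CustomerID, OrderID, ProductID, Qty, SupplierID, UnitPrice}, the whole schema; {OrderID, SupplierID} is a candidate key.
No proper subset of any of these is a key, and no other minimal superkey exists.

{City, SupplierID}, {CustomerID, SupplierID}, {OrderID, SupplierID}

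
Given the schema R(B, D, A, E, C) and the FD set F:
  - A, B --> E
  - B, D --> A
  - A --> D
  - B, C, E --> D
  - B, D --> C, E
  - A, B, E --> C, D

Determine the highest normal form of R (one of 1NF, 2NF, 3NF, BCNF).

Candidate keys: {A, B}, {B, C, E}, {B, D}. Prime attributes: {A, B, C, D, E}.
For A --> D we have {A}⁺ = {A, D}; {A} is not a superkey, so BCNF fails.
Since {D} ⊆ prime attributes and every other non-superkey FD also has a prime right side, the schema is in 3NF.

3NF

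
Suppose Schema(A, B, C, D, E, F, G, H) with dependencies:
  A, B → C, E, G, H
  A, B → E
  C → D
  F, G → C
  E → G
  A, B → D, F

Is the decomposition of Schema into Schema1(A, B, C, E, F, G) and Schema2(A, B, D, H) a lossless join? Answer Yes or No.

Yes

The shared attributes are {A, B} and {A, B}⁺ = {A, B, C, D, E, F, G, H}.
Since Schema1 ⊆ {A, B, C, D, E, F, G, H}, the intersection is a superkey of Schema1; the decomposition is lossless.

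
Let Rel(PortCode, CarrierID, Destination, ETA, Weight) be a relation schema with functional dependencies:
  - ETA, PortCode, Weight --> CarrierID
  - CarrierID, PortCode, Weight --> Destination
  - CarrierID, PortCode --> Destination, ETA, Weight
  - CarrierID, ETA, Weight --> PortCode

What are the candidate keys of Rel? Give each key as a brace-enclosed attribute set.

{CarrierID, ETA, Weight}, {CarrierID, PortCode}, {ETA, PortCode, Weight}

{CarrierID, PortCode}⁺ = {CarrierID, Destination, ETA, PortCode, Weight} — all of the relation — so {CarrierID, PortCode} is a candidate key.
{CarrierID, ETA, Weight}⁺ = {CarrierID, Destination, ETA, PortCode, Weight} — all of the relation — so {CarrierID, ETA, Weight} is a candidate key.
{ETA, PortCode, Weight}⁺ = {CarrierID, Destination, ETA, PortCode, Weight} — all of the relation — so {ETA, PortCode, Weight} is a candidate key.
These are minimal and exhaustive — every other superkey contains one of them.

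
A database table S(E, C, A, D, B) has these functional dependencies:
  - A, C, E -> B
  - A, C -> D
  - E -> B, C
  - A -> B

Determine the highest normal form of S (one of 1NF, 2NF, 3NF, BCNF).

Candidate key: {A, E}. Prime attributes: {A, E}.
For A, C -> D we have {A, C}⁺ = {A, B, C, D}; {A, C} is not a superkey, so BCNF fails.
A, C -> D determines the non-prime attribute {D} from a non-superkey — 3NF is violated.
Since {A} ⊂ {A, E} and {A}⁺ ⊇ {B} with {B} non-prime, there is a partial dependency; 2NF fails.

1NF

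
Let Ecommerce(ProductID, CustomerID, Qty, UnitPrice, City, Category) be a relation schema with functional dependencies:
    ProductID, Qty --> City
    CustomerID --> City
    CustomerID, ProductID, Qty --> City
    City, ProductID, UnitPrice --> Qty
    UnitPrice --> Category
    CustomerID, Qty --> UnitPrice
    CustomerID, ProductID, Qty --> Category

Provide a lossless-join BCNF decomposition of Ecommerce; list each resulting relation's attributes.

Candidate keys of the original relation: {CustomerID, ProductID, Qty}, {CustomerID, ProductID, UnitPrice}.
{Category, City, CustomerID, ProductID, Qty, UnitPrice}: {ProductID, Qty} determines {City, ProductID, Qty} here but is not a superkey — split on ProductID, Qty --> City, giving {City, ProductID, Qty} and {Category, CustomerID, ProductID, Qty, UnitPrice}.
{City, ProductID, Qty}: every determinant is a superkey — BCNF.
{Category, CustomerID, ProductID, Qty, UnitPrice}: {UnitPrice} determines {Category, UnitPrice} here but is not a superkey — split on UnitPrice --> Category, giving {Category, UnitPrice} and {CustomerID, ProductID, Qty, UnitPrice}.
{Category, UnitPrice}: every determinant is a superkey — BCNF.
{CustomerID, ProductID, Qty, UnitPrice}: {CustomerID, Qty} determines {CustomerID, Qty, UnitPrice} here but is not a superkey — split on CustomerID, Qty --> UnitPrice, giving {CustomerID, Qty, UnitPrice} and {CustomerID, ProductID, Qty}.
{CustomerID, Qty, UnitPrice}: every determinant is a superkey — BCNF.
{CustomerID, ProductID, Qty}: every determinant is a superkey — BCNF.

{Category, UnitPrice}; {City, ProductID, Qty}; {CustomerID, ProductID, Qty}; {CustomerID, Qty, UnitPrice}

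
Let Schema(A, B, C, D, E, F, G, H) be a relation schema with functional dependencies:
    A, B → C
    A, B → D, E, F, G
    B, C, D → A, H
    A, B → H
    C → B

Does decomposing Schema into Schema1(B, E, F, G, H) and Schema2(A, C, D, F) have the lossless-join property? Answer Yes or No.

Schema1 ∩ Schema2 = {F}; its closure under F is {F}.
Schema1 ⊄ {F} and Schema2 ⊄ {F}, so the split is lossy.

No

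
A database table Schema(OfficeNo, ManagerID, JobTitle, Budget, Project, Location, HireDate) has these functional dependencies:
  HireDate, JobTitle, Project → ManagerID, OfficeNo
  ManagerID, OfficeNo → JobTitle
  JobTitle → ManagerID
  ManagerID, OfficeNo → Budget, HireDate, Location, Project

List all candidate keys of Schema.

{HireDate, JobTitle, Project}, {JobTitle, OfficeNo}, {ManagerID, OfficeNo}

{JobTitle, OfficeNo} is a candidate key since {JobTitle, OfficeNo}⁺ = {Budget, HireDate, JobTitle, Location, ManagerID, OfficeNo, Project} covers every attribute.
{ManagerID, OfficeNo} is a candidate key since {ManagerID, OfficeNo}⁺ = {Budget, HireDate, JobTitle, Location, ManagerID, OfficeNo, Project} covers every attribute.
{HireDate, JobTitle, Project} is a candidate key since {HireDate, JobTitle, Project}⁺ = {Budget, HireDate, JobTitle, Location, ManagerID, OfficeNo, Project} covers every attribute.
These are minimal and exhaustive — every other superkey contains one of them.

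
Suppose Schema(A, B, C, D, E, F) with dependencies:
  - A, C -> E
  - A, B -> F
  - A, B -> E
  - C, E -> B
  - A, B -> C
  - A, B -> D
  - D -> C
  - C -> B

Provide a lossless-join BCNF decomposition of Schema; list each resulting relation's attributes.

{A, D, E, F}; {B, C}; {C, D}; {C, E}

Candidate keys of the original relation: {A, B}, {A, C}, {A, D}.
Within {A, B, C, D, E, F}: {C, E}⁺ ∩ {A, B, C, D, E, F} = {B, C, E}, not the whole set, so C, E -> B violates BCNF; decompose into {B, C, E} and {A, C, D, E, F}.
Within {B, C, E}: {C}⁺ ∩ {B, C, E} = {B, C}, not the whole set, so C -> B violates BCNF; decompose into {B, C} and {C, E}.
{B, C} has no BCNF violation.
{C, E} has no BCNF violation.
Within {A, C, D, E, F}: {D}⁺ ∩ {A, C, D, E, F} = {C, D}, not the whole set, so D -> C violates BCNF; decompose into {C, D} and {A, D, E, F}.
{C, D} has no BCNF violation.
{A, D, E, F} has no BCNF violation.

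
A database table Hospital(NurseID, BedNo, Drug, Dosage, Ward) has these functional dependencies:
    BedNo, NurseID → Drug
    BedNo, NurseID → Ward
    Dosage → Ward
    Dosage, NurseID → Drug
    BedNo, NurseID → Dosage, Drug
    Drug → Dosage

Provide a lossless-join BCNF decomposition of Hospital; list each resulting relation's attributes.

Candidate key of the original relation: {BedNo, NurseID}.
Within {BedNo, Dosage, Drug, NurseID, Ward}: {Dosage}⁺ ∩ {BedNo, Dosage, Drug, NurseID, Ward} = {Dosage, Ward}, not the whole set, so Dosage → Ward violates BCNF; decompose into {Dosage, Ward} and {BedNo, Dosage, Drug, NurseID}.
{Dosage, Ward}: every determinant is a superkey — BCNF.
Within {BedNo, Dosage, Drug, NurseID}: {Dosage, NurseID}⁺ ∩ {BedNo, Dosage, Drug, NurseID} = {Dosage, Drug, NurseID}, not the whole set, so Dosage, NurseID → Drug violates BCNF; decompose into {Dosage, Drug, NurseID} and {BedNo, Dosage, NurseID}.
Within {Dosage, Drug, NurseID}: {Drug}⁺ ∩ {Dosage, Drug, NurseID} = {Dosage, Drug}, not the whole set, so Drug → Dosage violates BCNF; decompose into {Dosage, Drug} and {Drug, NurseID}.
{Dosage, Drug}: every determinant is a superkey — BCNF.
{Drug, NurseID}: every determinant is a superkey — BCNF.
{BedNo, Dosage, NurseID}: every determinant is a superkey — BCNF.

{BedNo, Dosage, NurseID}; {Dosage, Drug}; {Dosage, Ward}; {Drug, NurseID}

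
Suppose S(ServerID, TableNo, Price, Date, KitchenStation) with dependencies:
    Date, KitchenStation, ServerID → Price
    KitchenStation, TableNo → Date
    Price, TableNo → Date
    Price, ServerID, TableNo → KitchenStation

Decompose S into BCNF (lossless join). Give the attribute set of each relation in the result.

Candidate keys of the original relation: {KitchenStation, ServerID, TableNo}, {Price, ServerID, TableNo}.
Within {Date, KitchenStation, Price, ServerID, TableNo}: {Date, KitchenStation, ServerID}⁺ ∩ {Date, KitchenStation, Price, ServerID, TableNo} = {Date, KitchenStation, Price, ServerID}, not the whole set, so Date, KitchenStation, ServerID → Price violates BCNF; decompose into {Date, KitchenStation, Price, ServerID} and {Date, KitchenStation, ServerID, TableNo}.
{Date, KitchenStation, Price, ServerID}: every determinant is a superkey — BCNF.
Within {Date, KitchenStation, ServerID, TableNo}: {KitchenStation, TableNo}⁺ ∩ {Date, KitchenStation, ServerID, TableNo} = {Date, KitchenStation, TableNo}, not the whole set, so KitchenStation, TableNo → Date violates BCNF; decompose into {Date, KitchenStation, TableNo} and {KitchenStation, ServerID, TableNo}.
{Date, KitchenStation, TableNo}: every determinant is a superkey — BCNF.
{KitchenStation, ServerID, TableNo}: every determinant is a superkey — BCNF.

{Date, KitchenStation, Price, ServerID}; {Date, KitchenStation, TableNo}; {KitchenStation, ServerID, TableNo}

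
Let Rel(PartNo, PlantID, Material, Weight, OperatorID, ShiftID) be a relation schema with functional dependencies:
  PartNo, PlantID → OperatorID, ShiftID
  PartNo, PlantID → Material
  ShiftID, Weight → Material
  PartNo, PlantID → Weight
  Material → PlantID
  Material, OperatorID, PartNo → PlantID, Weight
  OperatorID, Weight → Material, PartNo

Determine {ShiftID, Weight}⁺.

Start with {ShiftID, Weight}.
ShiftID, Weight → Material applies; add {Material} → now {Material, ShiftID, Weight}.
Material → PlantID applies; add {PlantID} → now {Material, PlantID, ShiftID, Weight}.
No further FD applies.

{Material, PlantID, ShiftID, Weight}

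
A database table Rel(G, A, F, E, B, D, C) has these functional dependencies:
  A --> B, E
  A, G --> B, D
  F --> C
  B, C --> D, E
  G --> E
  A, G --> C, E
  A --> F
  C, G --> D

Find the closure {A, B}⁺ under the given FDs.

Start with {A, B}.
A --> B, E applies; add {E} → now {A, B, E}.
A --> F applies; add {F} → now {A, B, E, F}.
F --> C applies; add {C} → now {A, B, C, E, F}.
B, C --> D, E applies; add {D} → now {A, B, C, D, E, F}.
No further FD applies.

{A, B, C, D, E, F}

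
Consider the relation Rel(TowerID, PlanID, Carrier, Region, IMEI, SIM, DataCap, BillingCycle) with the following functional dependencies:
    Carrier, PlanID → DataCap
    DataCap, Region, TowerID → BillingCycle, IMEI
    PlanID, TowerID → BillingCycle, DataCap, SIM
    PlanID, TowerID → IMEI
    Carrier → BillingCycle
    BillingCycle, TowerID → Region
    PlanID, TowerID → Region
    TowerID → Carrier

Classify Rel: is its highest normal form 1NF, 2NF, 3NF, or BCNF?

1NF

Candidate key: {PlanID, TowerID}. Prime attributes: {PlanID, TowerID}.
Carrier, PlanID → DataCap: {Carrier, PlanID}⁺ = {BillingCycle, Carrier, DataCap, PlanID}, which is not all of the attributes, so the left side is not a superkey — BCNF is violated.
Carrier, PlanID → DataCap determines the non-prime attribute {DataCap} from a non-superkey — 3NF is violated.
The proper key subset {TowerID} of {PlanID, TowerID} determines non-prime {BillingCycle, Carrier, Region}, so the relation is not even in 2NF.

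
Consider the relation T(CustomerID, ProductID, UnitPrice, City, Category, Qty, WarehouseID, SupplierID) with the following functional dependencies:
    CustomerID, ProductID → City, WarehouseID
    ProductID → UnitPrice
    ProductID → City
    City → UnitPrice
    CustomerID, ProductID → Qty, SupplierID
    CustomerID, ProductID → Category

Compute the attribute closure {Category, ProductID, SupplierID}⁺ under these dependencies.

{Category, City, ProductID, SupplierID, UnitPrice}

Start with {Category, ProductID, SupplierID}.
ProductID → UnitPrice applies; add {UnitPrice} → now {Category, ProductID, SupplierID, UnitPrice}.
ProductID → City applies; add {City} → now {Category, City, ProductID, SupplierID, UnitPrice}.
No further FD applies.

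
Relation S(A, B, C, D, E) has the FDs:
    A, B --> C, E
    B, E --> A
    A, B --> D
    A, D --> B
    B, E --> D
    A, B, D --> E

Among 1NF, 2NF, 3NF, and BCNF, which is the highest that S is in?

Candidate keys: {A, B}, {A, D}, {B, E}. Prime attributes: {A, B, D, E}.
The left-hand side of every FD is a superkey, so BCNF is satisfied.

BCNF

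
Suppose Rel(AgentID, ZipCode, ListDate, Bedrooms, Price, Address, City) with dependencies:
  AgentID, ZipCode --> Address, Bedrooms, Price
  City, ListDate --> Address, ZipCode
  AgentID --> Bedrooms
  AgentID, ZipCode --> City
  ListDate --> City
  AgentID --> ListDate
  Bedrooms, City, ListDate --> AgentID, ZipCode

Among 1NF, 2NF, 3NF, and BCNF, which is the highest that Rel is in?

1NF

Candidate keys: {AgentID}, {Bedrooms, ListDate}. Prime attributes: {AgentID, Bedrooms, ListDate}.
City, ListDate --> Address, ZipCode: {City, ListDate}⁺ = {Address, City, ListDate, ZipCode}, which is not all of the attributes, so the left side is not a superkey — BCNF is violated.
Because {Address, ZipCode} are non-prime and the left side of City, ListDate --> Address, ZipCode is not a superkey, the relation is not in 3NF.
{ListDate} is a proper subset of the key {Bedrooms, ListDate}, and {ListDate}⁺ contains the non-prime attributes {Address, City, ZipCode} — a partial dependency, so 2NF is violated.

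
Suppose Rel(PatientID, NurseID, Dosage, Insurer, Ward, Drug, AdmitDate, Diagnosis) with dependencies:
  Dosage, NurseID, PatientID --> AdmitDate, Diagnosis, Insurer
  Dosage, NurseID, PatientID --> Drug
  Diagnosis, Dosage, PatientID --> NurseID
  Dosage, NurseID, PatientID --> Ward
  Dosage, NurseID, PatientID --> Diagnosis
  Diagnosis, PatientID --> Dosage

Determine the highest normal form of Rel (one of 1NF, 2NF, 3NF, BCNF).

Candidate keys: {Diagnosis, PatientID}, {Dosage, NurseID, PatientID}. Prime attributes: {Diagnosis, Dosage, NurseID, PatientID}.
The left-hand side of every FD is a superkey, so BCNF is satisfied.

BCNF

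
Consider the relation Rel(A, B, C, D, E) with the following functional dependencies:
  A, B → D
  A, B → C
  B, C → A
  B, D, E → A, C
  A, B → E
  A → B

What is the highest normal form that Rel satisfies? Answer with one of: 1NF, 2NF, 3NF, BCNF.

Candidate keys: {A}, {B, C}, {B, D, E}. Prime attributes: {A, B, C, D, E}.
The left-hand side of every FD is a superkey, so BCNF is satisfied.

BCNF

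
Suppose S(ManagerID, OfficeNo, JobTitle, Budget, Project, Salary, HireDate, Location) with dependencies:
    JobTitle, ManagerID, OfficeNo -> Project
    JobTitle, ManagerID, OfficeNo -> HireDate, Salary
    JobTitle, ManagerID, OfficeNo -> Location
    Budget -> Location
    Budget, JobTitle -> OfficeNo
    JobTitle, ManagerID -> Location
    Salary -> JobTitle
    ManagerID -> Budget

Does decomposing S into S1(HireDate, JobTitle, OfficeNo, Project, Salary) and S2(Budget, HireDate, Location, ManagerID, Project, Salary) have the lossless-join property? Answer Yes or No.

No

S1 ∩ S2 = {HireDate, Project, Salary}; its closure under F is {HireDate, JobTitle, Project, Salary}.
S1 ⊄ {HireDate, JobTitle, Project, Salary} and S2 ⊄ {HireDate, JobTitle, Project, Salary}, so the split is lossy.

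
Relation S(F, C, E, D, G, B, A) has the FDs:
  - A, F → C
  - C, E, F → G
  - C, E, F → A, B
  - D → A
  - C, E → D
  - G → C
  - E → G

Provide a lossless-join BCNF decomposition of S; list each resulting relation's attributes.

{A, C, F}; {A, D}; {B, E, F}; {D, E, G}

Candidate key of the original relation: {E, F}.
Within {A, B, C, D, E, F, G}: {A, F}⁺ ∩ {A, B, C, D, E, F, G} = {A, C, F}, not the whole set, so A, F → C violates BCNF; decompose into {A, C, F} and {A, B, D, E, F, G}.
{A, C, F} has no BCNF violation.
Within {A, B, D, E, F, G}: {D}⁺ ∩ {A, B, D, E, F, G} = {A, D}, not the whole set, so D → A violates BCNF; decompose into {A, D} and {B, D, E, F, G}.
{A, D} has no BCNF violation.
Within {B, D, E, F, G}: {E}⁺ ∩ {B, D, E, F, G} = {D, E, G}, not the whole set, so E → D, G violates BCNF; decompose into {D, E, G} and {B, E, F}.
{D, E, G} has no BCNF violation.
{B, E, F} has no BCNF violation.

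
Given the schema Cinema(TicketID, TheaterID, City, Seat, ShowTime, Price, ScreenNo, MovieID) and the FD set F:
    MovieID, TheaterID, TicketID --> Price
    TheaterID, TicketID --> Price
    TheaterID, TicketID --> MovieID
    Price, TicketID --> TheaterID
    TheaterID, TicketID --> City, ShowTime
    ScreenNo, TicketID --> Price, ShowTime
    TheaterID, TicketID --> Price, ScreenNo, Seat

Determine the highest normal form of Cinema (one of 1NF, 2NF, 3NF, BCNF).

Candidate keys: {Price, TicketID}, {ScreenNo, TicketID}, {TheaterID, TicketID}. Prime attributes: {Price, ScreenNo, TheaterID, TicketID}.
Every FD has a superkey on the left, so the relation is in BCNF.

BCNF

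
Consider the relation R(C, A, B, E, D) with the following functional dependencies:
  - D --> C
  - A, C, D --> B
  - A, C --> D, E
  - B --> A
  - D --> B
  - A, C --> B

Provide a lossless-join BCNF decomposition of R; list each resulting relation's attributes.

Candidate keys of the original relation: {A, C}, {B, C}, {D}.
In {A, B, C, D, E}, {B} is not a superkey ({B}⁺ restricted to this set is {A, B}), so split on B --> A into {A, B} and {B, C, D, E}.
{A, B} is in BCNF.
{B, C, D, E} is in BCNF.

{A, B}; {B, C, D, E}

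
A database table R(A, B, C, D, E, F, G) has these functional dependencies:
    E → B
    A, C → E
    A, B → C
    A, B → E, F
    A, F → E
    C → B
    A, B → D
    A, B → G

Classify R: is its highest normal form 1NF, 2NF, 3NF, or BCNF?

3NF

Candidate keys: {A, B}, {A, C}, {A, E}, {A, F}. Prime attributes: {A, B, C, E, F}.
For E → B we have {E}⁺ = {B, E}; {E} is not a superkey, so BCNF fails.
Since {B} ⊆ prime attributes and every other non-superkey FD also has a prime right side, the schema is in 3NF.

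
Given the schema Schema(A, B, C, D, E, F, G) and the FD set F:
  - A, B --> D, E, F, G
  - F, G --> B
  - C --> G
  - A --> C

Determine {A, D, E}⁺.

{A, C, D, E, G}

Start with {A, D, E}.
A --> C applies; add {C} → now {A, C, D, E}.
C --> G applies; add {G} → now {A, C, D, E, G}.
No further FD applies.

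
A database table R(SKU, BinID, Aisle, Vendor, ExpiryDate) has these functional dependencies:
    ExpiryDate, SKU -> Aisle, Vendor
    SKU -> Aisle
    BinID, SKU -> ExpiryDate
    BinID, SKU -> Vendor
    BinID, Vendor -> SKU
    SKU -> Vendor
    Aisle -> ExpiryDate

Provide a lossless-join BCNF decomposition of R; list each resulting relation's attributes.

{Aisle, ExpiryDate}; {Aisle, SKU, Vendor}; {BinID, SKU}; {ExpiryDate, SKU}

Candidate keys of the original relation: {BinID, SKU}, {BinID, Vendor}.
In {Aisle, BinID, ExpiryDate, SKU, Vendor}, {ExpiryDate, SKU} is not a superkey ({ExpiryDate, SKU}⁺ restricted to this set is {Aisle, ExpiryDate, SKU, Vendor}), so split on ExpiryDate, SKU -> Aisle, Vendor into {Aisle, ExpiryDate, SKU, Vendor} and {BinID, ExpiryDate, SKU}.
In {Aisle, ExpiryDate, SKU, Vendor}, {Aisle} is not a superkey ({Aisle}⁺ restricted to this set is {Aisle, ExpiryDate}), so split on Aisle -> ExpiryDate into {Aisle, ExpiryDate} and {Aisle, SKU, Vendor}.
{Aisle, ExpiryDate}: every determinant is a superkey — BCNF.
{Aisle, SKU, Vendor}: every determinant is a superkey — BCNF.
In {BinID, ExpiryDate, SKU}, {SKU} is not a superkey ({SKU}⁺ restricted to this set is {ExpiryDate, SKU}), so split on SKU -> ExpiryDate into {ExpiryDate, SKU} and {BinID, SKU}.
{ExpiryDate, SKU}: every determinant is a superkey — BCNF.
{BinID, SKU}: every determinant is a superkey — BCNF.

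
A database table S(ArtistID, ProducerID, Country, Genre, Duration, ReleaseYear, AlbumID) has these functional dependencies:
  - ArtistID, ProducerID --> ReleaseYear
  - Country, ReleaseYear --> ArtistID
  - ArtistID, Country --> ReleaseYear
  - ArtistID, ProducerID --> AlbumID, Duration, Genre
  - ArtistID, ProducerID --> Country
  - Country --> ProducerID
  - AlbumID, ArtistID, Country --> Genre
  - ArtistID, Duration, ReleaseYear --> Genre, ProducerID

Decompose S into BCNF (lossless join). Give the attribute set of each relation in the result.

{AlbumID, ArtistID, Country, Duration, Genre, ReleaseYear}; {Country, ProducerID}

Candidate keys of the original relation: {ArtistID, Country}, {ArtistID, Duration, ReleaseYear}, {ArtistID, ProducerID}, {Country, ReleaseYear}.
{AlbumID, ArtistID, Country, Duration, Genre, ProducerID, ReleaseYear}: {Country} determines {Country, ProducerID} here but is not a superkey — split on Country --> ProducerID, giving {Country, ProducerID} and {AlbumID, ArtistID, Country, Duration, Genre, ReleaseYear}.
{Country, ProducerID}: every determinant is a superkey — BCNF.
{AlbumID, ArtistID, Country, Duration, Genre, ReleaseYear}: every determinant is a superkey — BCNF.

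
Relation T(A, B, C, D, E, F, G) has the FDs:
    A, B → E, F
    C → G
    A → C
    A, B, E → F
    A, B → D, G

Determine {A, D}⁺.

{A, C, D, G}

Start with {A, D}.
A → C applies; add {C} → now {A, C, D}.
C → G applies; add {G} → now {A, C, D, G}.
No further FD applies.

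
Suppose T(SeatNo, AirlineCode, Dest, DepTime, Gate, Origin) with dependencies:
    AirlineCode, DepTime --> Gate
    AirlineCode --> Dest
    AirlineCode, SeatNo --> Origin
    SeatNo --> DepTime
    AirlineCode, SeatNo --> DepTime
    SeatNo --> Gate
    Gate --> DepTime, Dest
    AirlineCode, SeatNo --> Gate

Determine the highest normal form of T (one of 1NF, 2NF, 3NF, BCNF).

1NF

Candidate key: {AirlineCode, SeatNo}. Prime attributes: {AirlineCode, SeatNo}.
AirlineCode, DepTime --> Gate: {AirlineCode, DepTime}⁺ = {AirlineCode, DepTime, Dest, Gate}, which is not all of the attributes, so the left side is not a superkey — BCNF is violated.
AirlineCode, DepTime --> Gate has non-prime {Gate} on the right and a non-superkey on the left, so 3NF fails.
The proper key subset {AirlineCode} of {AirlineCode, SeatNo} determines non-prime {Dest}, so the relation is not even in 2NF.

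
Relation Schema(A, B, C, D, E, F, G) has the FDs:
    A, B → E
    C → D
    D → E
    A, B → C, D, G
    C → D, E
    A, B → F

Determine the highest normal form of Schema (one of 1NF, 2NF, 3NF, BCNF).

Candidate key: {A, B}. Prime attributes: {A, B}.
C → D breaks BCNF: {C}⁺ = {C, D, E}, so {C} is not a superkey.
Because {D} is non-prime and the left side of C → D is not a superkey, the relation is not in 3NF.
No non-prime attribute depends on a proper subset of any candidate key, so 2NF holds.

2NF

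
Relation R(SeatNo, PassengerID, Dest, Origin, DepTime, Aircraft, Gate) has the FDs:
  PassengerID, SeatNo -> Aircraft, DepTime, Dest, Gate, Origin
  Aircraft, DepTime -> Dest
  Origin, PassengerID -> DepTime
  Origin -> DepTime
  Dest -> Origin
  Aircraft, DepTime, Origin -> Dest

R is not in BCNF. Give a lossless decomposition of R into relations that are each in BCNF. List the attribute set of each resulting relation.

{Aircraft, DepTime, Gate, PassengerID, SeatNo}; {Aircraft, Dest}; {DepTime, Origin}; {Dest, Origin}

Candidate key of the original relation: {PassengerID, SeatNo}.
Within {Aircraft, DepTime, Dest, Gate, Origin, PassengerID, SeatNo}: {Aircraft, DepTime}⁺ ∩ {Aircraft, DepTime, Dest, Gate, Origin, PassengerID, SeatNo} = {Aircraft, DepTime, Dest, Origin}, not the whole set, so Aircraft, DepTime -> Dest, Origin violates BCNF; decompose into {Aircraft, DepTime, Dest, Origin} and {Aircraft, DepTime, Gate, PassengerID, SeatNo}.
Within {Aircraft, DepTime, Dest, Origin}: {Origin}⁺ ∩ {Aircraft, DepTime, Dest, Origin} = {DepTime, Origin}, not the whole set, so Origin -> DepTime violates BCNF; decompose into {DepTime, Origin} and {Aircraft, Dest, Origin}.
{DepTime, Origin} is in BCNF.
Within {Aircraft, Dest, Origin}: {Dest}⁺ ∩ {Aircraft, Dest, Origin} = {Dest, Origin}, not the whole set, so Dest -> Origin violates BCNF; decompose into {Dest, Origin} and {Aircraft, Dest}.
{Dest, Origin} is in BCNF.
{Aircraft, Dest} is in BCNF.
{Aircraft, DepTime, Gate, PassengerID, SeatNo} is in BCNF.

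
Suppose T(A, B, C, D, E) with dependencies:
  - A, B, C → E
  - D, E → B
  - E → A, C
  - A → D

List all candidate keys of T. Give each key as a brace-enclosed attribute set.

{E}⁺ = {A, B, C, D, E} — all of the relation — so {E} is a candidate key.
{A, B, C}⁺ = {A, B, C, D, E} — all of the relation — so {A, B, C} is a candidate key.
Any other superkey properly contains one of these, so there are no further candidate keys.

{A, B, C}, {E}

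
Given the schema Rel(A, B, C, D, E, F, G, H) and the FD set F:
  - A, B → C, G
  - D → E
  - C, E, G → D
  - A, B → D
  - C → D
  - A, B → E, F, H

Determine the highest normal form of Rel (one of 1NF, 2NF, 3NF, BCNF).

2NF

Candidate key: {A, B}. Prime attributes: {A, B}.
D → E: {D}⁺ = {D, E}, which is not all of the attributes, so the left side is not a superkey — BCNF is violated.
D → E determines the non-prime attribute {E} from a non-superkey — 3NF is violated.
Checking every proper subset of each key, none determines a non-prime attribute — 2NF is satisfied.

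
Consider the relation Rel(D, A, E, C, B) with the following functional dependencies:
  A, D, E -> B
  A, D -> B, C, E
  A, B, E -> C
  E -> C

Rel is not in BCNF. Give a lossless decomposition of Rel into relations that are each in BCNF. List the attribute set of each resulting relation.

{A, B, D, E}; {C, E}

Candidate key of the original relation: {A, D}.
{A, B, C, D, E}: {A, B, E} determines {A, B, C, E} here but is not a superkey — split on A, B, E -> C, giving {A, B, C, E} and {A, B, D, E}.
{A, B, C, E}: {E} determines {C, E} here but is not a superkey — split on E -> C, giving {C, E} and {A, B, E}.
{C, E} is in BCNF.
{A, B, E} is in BCNF.
{A, B, D, E} is in BCNF.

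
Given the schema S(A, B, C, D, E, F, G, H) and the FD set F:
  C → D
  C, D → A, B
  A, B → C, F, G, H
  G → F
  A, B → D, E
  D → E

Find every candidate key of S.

{A, B}, {C}

{C}⁺ = {A, B, C, D, E, F, G, H} — all of the relation — so {C} is a candidate key.
{A, B}⁺ = {A, B, C, D, E, F, G, H} — all of the relation — so {A, B} is a candidate key.
No proper subset of any of these is a key, and no other minimal superkey exists.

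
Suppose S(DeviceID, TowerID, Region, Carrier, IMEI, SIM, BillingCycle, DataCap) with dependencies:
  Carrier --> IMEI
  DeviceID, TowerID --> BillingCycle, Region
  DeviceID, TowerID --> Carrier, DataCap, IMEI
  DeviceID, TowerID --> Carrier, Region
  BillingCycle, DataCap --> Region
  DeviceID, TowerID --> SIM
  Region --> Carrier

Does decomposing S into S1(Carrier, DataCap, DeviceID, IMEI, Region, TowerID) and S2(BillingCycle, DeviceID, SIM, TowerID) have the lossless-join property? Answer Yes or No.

Common attributes: {DeviceID, TowerID}; their closure is {BillingCycle, Carrier, DataCap, DeviceID, IMEI, Region, SIM, TowerID}.
Since S1 ⊆ {BillingCycle, Carrier, DataCap, DeviceID, IMEI, Region, SIM, TowerID}, the intersection is a superkey of S1; the decomposition is lossless.

Yes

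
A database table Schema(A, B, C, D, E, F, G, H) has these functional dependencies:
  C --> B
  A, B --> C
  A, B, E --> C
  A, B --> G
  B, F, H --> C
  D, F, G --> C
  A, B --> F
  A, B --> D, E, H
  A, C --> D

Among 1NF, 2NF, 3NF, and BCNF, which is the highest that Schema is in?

3NF

Candidate keys: {A, B}, {A, C}, {A, D, F, G}. Prime attributes: {A, B, C, D, F, G}.
C --> B: {C}⁺ = {B, C}, which is not all of the attributes, so the left side is not a superkey — BCNF is violated.
Its right-hand attributes {B} are all prime, as are those of every other non-superkey FD — the relation is in 3NF.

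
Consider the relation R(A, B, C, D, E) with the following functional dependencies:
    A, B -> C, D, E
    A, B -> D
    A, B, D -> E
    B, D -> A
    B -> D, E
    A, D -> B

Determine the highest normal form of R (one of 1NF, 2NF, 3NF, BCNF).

BCNF

Candidate keys: {A, D}, {B}. Prime attributes: {A, B, D}.
The left-hand side of every FD is a superkey, so BCNF is satisfied.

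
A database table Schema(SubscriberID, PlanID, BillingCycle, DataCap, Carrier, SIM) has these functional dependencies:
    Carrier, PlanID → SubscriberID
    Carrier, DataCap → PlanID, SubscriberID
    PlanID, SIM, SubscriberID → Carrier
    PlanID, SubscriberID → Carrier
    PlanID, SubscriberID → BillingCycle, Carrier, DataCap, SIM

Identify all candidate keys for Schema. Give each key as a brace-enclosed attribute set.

{Carrier, DataCap} is a candidate key since {Carrier, DataCap}⁺ = {BillingCycle, Carrier, DataCap, PlanID, SIM, SubscriberID} covers every attribute.
{Carrier, PlanID} is a candidate key since {Carrier, PlanID}⁺ = {BillingCycle, Carrier, DataCap, PlanID, SIM, SubscriberID} covers every attribute.
{PlanID, SubscriberID} is a candidate key since {PlanID, SubscriberID}⁺ = {BillingCycle, Carrier, DataCap, PlanID, SIM, SubscriberID} covers every attribute.
These are minimal and exhaustive — every other superkey contains one of them.

{Carrier, DataCap}, {Carrier, PlanID}, {PlanID, SubscriberID}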